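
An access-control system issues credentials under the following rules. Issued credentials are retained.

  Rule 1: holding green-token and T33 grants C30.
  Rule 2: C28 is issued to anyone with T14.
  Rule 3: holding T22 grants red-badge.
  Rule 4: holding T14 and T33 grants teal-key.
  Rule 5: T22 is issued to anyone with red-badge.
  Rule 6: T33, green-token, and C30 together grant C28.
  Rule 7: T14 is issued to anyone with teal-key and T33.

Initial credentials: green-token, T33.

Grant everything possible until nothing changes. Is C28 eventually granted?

Yes

Holding green-token and T33 grants C30 (Rule 1).
Holding T33, green-token, and C30 grants C28 (Rule 6).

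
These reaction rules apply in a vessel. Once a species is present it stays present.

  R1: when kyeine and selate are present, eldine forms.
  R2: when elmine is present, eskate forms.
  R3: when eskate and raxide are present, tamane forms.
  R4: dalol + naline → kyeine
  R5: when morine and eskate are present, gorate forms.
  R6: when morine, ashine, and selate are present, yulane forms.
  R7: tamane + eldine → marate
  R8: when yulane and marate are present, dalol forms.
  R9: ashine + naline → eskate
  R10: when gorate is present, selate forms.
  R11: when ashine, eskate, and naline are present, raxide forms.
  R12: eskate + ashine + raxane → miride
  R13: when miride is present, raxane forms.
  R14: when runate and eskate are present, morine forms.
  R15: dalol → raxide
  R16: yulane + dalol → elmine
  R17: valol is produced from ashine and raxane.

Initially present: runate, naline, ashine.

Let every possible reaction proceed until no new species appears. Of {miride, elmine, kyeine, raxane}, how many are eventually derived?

0

miride would need eskate, ashine, and raxane (R12), but raxane never forms.
elmine would need yulane and dalol (R16), but dalol never forms.
kyeine would need dalol and naline (R4), but dalol never forms.
raxane would need miride (R13), but miride never forms.
None of the 4 are reached.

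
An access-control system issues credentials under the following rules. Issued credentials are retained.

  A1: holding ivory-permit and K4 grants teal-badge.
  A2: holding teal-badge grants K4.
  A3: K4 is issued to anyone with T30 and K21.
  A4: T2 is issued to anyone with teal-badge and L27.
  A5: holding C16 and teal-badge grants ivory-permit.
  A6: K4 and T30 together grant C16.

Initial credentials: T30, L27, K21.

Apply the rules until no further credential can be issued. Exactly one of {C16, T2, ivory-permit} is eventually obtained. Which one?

C16

Holding T30 and K21 grants K4 (A3).
Holding K4 and T30 grants C16 (A6).
ivory-permit would need C16 and teal-badge (A5), but teal-badge is never granted. T2 would need teal-badge and L27 (A4), but teal-badge is never granted.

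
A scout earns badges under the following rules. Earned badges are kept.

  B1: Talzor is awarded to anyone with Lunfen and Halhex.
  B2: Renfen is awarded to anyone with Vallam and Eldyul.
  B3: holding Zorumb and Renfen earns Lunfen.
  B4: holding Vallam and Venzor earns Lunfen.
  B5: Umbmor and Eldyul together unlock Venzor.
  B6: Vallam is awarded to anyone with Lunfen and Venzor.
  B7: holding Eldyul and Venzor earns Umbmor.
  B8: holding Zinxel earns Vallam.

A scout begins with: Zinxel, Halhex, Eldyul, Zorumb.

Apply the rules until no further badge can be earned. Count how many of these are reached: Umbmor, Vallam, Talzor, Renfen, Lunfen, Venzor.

4

With Zinxel, Vallam is earned (B8).
With Vallam and Eldyul, Renfen is earned (B2).
With Zorumb and Renfen, Lunfen is earned (B3).
With Lunfen and Halhex, Talzor is earned (B1).
Umbmor would need Eldyul and Venzor (B7), but Venzor is never earned.
Vallam: reached.
Talzor: reached.
Renfen: reached.
Lunfen: reached.
Venzor would need Umbmor and Eldyul (B5), but Umbmor is never earned.
Reached: Vallam, Talzor, Renfen, and Lunfen — 4 of the 6.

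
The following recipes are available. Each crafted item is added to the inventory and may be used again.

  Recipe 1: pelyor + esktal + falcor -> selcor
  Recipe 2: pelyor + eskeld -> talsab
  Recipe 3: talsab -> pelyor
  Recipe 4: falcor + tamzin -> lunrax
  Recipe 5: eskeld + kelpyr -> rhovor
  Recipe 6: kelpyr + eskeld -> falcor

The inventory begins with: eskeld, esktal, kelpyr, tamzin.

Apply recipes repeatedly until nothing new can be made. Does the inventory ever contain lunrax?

kelpyr + eskeld -> falcor (Recipe 6).
falcor + tamzin -> lunrax (Recipe 4).

Yes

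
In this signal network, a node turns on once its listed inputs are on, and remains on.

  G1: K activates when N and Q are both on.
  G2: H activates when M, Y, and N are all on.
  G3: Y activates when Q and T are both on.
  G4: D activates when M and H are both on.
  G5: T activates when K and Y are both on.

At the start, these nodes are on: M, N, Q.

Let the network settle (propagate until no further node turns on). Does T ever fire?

T would need K and Y (G5), but Y never turns on.

No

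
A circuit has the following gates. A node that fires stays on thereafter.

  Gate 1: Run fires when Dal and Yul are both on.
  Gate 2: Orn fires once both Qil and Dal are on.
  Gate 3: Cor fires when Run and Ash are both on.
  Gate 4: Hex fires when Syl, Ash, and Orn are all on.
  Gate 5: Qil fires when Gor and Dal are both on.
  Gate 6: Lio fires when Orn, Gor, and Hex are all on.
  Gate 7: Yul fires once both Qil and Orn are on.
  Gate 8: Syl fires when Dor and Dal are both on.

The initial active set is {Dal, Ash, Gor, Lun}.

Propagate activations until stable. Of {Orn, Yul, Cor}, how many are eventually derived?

Gor and Dal are on, so Qil fires (Gate 5).
Gate 2: Qil and Dal on → Orn on.
Gate 7: Qil and Orn on → Yul on.
Dal and Yul are on, so Run fires (Gate 1).
Gate 3: Run and Ash on → Cor on.
Orn: reached.
Yul: reached.
Cor: reached.
All 3 are reached.

3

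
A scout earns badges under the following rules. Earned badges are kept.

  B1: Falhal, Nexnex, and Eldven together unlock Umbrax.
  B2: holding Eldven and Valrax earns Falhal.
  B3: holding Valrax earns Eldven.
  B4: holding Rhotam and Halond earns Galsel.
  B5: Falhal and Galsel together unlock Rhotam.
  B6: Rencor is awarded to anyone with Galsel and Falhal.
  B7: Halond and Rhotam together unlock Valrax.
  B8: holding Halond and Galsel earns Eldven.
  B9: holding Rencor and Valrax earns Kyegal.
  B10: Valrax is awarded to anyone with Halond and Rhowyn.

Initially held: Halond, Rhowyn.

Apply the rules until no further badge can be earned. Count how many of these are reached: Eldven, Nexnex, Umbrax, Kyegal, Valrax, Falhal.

3

With Halond and Rhowyn, Valrax is earned (B10).
With Valrax, Eldven is earned (B3).
With Eldven and Valrax, Falhal is earned (B2).
Eldven: reached.
No rule produces Nexnex, and it is not given.
Umbrax would need Falhal, Nexnex, and Eldven (B1), but Nexnex is never earned.
Kyegal would need Rencor and Valrax (B9), but Rencor is never earned.
Valrax: reached.
Falhal: reached.
Reached: Eldven, Valrax, and Falhal — 3 of the 6.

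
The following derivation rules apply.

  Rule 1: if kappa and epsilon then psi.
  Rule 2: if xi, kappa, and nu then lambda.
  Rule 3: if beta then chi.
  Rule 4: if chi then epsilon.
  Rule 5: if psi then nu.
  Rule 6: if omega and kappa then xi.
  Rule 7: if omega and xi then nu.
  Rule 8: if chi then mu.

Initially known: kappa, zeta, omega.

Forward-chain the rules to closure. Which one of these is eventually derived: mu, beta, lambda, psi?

lambda

From omega and kappa, Rule 6 gives xi.
omega and xi hold, so nu follows (Rule 7).
xi, kappa, and nu hold, so lambda follows (Rule 2).
psi would need kappa and epsilon (Rule 1), but epsilon is never established. mu would need chi (Rule 8), but chi is never established. No rule produces beta, and it is not given.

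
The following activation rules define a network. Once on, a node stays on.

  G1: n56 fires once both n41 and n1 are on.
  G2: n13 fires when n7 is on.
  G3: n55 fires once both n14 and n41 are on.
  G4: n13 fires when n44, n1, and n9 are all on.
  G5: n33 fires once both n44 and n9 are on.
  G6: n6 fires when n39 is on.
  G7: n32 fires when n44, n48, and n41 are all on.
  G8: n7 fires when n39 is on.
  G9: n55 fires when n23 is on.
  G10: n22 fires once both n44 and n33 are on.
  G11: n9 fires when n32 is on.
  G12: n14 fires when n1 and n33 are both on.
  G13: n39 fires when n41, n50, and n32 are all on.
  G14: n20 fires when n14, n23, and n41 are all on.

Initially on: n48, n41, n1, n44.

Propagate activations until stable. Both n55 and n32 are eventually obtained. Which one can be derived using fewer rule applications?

n32

n32: n44, n48, and n41 are on, so n32 fires (G7). [1 rule application]
n55: G7: n44, n48, and n41 on → n32 on. G11: n32 on → n9 on. n44 and n9 are on, so n33 fires (G5). G12: n1 and n33 on → n14 on. G3: n14 and n41 on → n55 on. [5 rule applications]
n32 needs fewer.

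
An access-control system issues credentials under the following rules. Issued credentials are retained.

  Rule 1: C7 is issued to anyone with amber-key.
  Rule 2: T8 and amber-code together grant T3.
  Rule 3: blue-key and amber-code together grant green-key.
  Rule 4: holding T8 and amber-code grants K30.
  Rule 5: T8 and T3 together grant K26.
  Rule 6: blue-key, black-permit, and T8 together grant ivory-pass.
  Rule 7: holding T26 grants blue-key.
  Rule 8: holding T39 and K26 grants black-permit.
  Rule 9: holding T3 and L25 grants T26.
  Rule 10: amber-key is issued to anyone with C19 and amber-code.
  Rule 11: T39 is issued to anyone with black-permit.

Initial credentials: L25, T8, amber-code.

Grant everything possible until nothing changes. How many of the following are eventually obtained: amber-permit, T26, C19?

1

Holding T8 and amber-code grants T3 (Rule 2).
Holding T3 and L25 grants T26 (Rule 9).
No rule produces amber-permit, and it is not given.
T26: reached.
No rule produces C19, and it is not given.
Reached: T26 — 1 of the 3.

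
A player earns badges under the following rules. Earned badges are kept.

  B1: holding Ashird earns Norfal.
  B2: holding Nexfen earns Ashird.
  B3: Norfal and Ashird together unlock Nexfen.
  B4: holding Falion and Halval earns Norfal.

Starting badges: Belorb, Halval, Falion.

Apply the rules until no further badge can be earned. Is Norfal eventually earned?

Yes

With Falion and Halval, Norfal is earned (B4).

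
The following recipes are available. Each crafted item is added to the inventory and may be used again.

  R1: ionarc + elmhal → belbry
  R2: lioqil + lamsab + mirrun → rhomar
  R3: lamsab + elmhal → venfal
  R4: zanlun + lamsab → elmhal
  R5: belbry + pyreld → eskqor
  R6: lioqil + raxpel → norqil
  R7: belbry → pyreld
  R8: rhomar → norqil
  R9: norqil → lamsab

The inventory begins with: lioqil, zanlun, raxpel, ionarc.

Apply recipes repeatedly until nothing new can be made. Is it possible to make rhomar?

No

rhomar would need lioqil, lamsab, and mirrun (R2), but mirrun is never obtained.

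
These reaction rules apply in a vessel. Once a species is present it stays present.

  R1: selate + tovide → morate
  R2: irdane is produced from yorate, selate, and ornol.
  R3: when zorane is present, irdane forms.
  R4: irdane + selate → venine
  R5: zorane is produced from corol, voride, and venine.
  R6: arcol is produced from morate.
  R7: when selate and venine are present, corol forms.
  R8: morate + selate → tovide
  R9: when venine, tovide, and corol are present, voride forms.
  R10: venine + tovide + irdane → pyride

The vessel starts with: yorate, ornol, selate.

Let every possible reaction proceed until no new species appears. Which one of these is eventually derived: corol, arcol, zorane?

corol

yorate, selate, and ornol present → irdane forms (R2).
irdane and selate present → venine forms (R4).
selate and venine present → corol forms (R7).
zorane would need corol, voride, and venine (R5), but voride never forms. arcol would need morate (R6), but morate never forms.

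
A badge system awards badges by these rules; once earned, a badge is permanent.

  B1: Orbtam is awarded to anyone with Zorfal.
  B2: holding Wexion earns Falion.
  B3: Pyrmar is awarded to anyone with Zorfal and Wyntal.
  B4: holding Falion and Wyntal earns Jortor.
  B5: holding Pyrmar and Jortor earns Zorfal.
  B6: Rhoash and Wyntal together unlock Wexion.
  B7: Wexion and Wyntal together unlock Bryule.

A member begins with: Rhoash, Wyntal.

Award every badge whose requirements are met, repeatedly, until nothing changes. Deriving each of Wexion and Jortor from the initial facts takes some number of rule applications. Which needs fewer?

Wexion

Wexion: With Rhoash and Wyntal, Wexion is earned (B6). [1 rule application]
Jortor: With Rhoash and Wyntal, Wexion is earned (B6). With Wexion, Falion is earned (B2). With Falion and Wyntal, Jortor is earned (B4). [3 rule applications]
Wexion needs fewer.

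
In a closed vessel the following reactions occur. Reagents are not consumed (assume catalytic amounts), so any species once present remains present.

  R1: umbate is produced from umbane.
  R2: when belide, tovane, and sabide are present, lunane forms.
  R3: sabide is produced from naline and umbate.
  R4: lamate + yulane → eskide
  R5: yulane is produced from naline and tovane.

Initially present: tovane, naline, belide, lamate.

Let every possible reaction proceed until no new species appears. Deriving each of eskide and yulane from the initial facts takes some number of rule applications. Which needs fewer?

yulane: naline and tovane present → yulane forms (R5). [1 rule application]
eskide: naline and tovane present → yulane forms (R5). lamate and yulane present → eskide forms (R4). [2 rule applications]
yulane needs fewer.

yulane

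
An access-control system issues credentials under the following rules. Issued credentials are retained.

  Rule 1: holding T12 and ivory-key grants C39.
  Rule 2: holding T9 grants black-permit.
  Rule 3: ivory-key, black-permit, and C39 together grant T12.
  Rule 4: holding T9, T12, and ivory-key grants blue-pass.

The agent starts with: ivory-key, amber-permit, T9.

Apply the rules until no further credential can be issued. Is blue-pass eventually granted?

No

blue-pass would need T9, T12, and ivory-key (Rule 4), but T12 is never granted.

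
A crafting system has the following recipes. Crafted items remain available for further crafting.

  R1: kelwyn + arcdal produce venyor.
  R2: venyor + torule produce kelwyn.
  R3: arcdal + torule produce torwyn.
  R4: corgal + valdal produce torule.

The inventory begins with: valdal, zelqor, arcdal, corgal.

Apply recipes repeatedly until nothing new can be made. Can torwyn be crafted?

Using R4, corgal and valdal make torule.
arcdal + torule → torwyn (R3).

Yes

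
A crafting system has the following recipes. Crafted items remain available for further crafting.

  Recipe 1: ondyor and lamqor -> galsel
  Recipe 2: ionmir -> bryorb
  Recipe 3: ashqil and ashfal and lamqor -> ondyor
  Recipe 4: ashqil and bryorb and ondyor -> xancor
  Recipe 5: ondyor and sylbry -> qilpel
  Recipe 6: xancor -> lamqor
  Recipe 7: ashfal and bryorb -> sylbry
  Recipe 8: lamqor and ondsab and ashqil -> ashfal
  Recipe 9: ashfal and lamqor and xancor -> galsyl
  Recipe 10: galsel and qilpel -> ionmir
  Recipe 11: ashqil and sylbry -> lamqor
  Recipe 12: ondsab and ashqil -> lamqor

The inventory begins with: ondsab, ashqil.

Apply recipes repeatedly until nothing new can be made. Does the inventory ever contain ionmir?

No

ionmir would need galsel and qilpel (Recipe 10), but qilpel is never obtained.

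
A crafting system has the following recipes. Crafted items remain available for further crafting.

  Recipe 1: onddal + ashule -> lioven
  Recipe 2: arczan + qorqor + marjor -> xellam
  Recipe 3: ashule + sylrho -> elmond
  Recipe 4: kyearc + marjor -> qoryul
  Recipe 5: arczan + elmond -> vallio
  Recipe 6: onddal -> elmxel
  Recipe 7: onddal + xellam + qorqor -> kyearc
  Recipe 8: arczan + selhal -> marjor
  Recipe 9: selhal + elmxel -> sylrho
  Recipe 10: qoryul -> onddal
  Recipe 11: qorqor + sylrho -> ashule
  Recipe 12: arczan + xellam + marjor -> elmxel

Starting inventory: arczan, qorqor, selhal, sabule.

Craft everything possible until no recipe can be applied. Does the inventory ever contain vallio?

Yes

Using Recipe 8, arczan and selhal make marjor.
Using Recipe 2, arczan, qorqor, and marjor make xellam.
Using Recipe 12, arczan, xellam, and marjor make elmxel.
selhal + elmxel -> sylrho (Recipe 9).
Using Recipe 11, qorqor and sylrho make ashule.
Using Recipe 3, ashule and sylrho make elmond.
arczan + elmond -> vallio (Recipe 5).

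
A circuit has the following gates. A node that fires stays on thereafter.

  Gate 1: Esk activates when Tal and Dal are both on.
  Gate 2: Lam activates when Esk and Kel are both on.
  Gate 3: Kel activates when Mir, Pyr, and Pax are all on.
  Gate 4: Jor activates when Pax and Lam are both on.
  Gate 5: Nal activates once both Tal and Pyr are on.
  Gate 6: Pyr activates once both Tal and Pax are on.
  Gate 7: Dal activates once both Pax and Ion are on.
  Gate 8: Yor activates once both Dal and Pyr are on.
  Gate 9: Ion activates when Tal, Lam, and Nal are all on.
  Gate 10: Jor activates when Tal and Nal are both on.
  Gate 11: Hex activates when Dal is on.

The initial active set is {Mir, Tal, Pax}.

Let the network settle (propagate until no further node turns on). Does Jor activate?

Gate 6: Tal and Pax on → Pyr on.
Gate 5: Tal and Pyr on → Nal on.
Gate 10: Tal and Nal on → Jor on.

Yes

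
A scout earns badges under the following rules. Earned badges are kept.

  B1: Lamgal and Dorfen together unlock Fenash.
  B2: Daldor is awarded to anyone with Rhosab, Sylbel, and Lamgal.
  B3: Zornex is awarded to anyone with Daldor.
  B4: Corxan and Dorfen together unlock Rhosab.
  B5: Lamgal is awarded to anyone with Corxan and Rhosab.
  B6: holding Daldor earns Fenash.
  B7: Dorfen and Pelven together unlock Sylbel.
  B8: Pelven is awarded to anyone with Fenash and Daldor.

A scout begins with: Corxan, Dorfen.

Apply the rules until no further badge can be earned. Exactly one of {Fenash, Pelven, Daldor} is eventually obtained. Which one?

With Corxan and Dorfen, Rhosab is earned (B4).
With Corxan and Rhosab, Lamgal is earned (B5).
With Lamgal and Dorfen, Fenash is earned (B1).
Daldor would need Rhosab, Sylbel, and Lamgal (B2), but Sylbel is never earned. Pelven would need Fenash and Daldor (B8), but Daldor is never earned.

Fenash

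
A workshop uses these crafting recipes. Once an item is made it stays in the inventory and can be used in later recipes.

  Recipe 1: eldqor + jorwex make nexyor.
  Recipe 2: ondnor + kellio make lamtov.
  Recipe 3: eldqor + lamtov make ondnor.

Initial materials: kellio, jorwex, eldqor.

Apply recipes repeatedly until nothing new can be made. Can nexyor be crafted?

Yes

eldqor + jorwex → nexyor (Recipe 1).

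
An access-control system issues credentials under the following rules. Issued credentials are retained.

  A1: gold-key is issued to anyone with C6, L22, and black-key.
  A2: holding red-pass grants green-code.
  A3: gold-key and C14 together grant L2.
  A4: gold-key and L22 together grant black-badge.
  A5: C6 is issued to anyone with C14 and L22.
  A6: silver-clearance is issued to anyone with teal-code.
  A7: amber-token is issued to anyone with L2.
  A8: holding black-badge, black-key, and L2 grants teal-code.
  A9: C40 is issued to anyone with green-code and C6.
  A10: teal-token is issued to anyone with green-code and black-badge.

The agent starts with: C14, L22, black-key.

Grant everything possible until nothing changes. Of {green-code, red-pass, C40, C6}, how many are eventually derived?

Holding C14 and L22 grants C6 (A5).
green-code would need red-pass (A2), but red-pass is never granted.
No rule produces red-pass, and it is not given.
C40 would need green-code and C6 (A9), but green-code is never granted.
C6: reached.
Reached: C6 — 1 of the 4.

1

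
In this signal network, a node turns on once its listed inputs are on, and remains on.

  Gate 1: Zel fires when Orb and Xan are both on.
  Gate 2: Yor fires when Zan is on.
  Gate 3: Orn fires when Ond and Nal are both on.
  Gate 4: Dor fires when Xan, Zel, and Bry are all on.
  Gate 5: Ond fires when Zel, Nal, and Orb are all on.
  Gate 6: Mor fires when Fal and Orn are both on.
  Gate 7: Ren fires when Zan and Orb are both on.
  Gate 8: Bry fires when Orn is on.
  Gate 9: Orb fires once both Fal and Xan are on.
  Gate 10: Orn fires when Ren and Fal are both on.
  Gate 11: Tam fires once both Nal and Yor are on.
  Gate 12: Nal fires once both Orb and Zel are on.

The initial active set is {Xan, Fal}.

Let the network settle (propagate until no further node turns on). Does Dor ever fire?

Yes

Fal and Xan are on, so Orb fires (Gate 9).
Orb and Xan are on, so Zel fires (Gate 1).
Gate 12: Orb and Zel on → Nal on.
Zel, Nal, and Orb are on, so Ond fires (Gate 5).
Ond and Nal are on, so Orn fires (Gate 3).
Orn is on, so Bry fires (Gate 8).
Xan, Zel, and Bry are on, so Dor fires (Gate 4).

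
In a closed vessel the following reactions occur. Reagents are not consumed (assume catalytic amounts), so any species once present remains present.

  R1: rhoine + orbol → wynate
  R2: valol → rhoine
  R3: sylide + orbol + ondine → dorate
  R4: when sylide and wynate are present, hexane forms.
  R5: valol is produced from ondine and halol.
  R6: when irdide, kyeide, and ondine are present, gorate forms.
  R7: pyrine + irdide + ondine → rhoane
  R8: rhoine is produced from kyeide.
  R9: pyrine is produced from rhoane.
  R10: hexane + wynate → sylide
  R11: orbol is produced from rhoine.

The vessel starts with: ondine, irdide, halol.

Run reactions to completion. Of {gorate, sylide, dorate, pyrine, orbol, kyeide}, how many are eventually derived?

1

ondine and halol present → valol forms (R5).
valol present → rhoine forms (R2).
rhoine present → orbol forms (R11).
gorate would need irdide, kyeide, and ondine (R6), but kyeide never forms.
sylide would need hexane and wynate (R10), but hexane never forms.
dorate would need sylide, orbol, and ondine (R3), but sylide never forms.
pyrine would need rhoane (R9), but rhoane never forms.
orbol: reached.
No rule produces kyeide, and it is not given.
Reached: orbol — 1 of the 6.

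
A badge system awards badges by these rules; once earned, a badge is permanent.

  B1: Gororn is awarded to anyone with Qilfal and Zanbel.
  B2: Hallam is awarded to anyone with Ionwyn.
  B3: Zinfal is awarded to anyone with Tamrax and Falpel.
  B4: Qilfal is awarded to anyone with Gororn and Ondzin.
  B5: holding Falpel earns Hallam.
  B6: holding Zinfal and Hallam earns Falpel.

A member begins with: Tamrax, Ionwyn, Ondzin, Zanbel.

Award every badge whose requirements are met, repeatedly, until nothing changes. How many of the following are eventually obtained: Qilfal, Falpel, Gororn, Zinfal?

Qilfal would need Gororn and Ondzin (B4), but Gororn is never earned.
Falpel would need Zinfal and Hallam (B6), but Zinfal is never earned.
Gororn would need Qilfal and Zanbel (B1), but Qilfal is never earned.
Zinfal would need Tamrax and Falpel (B3), but Falpel is never earned.
None of the 4 are reached.

0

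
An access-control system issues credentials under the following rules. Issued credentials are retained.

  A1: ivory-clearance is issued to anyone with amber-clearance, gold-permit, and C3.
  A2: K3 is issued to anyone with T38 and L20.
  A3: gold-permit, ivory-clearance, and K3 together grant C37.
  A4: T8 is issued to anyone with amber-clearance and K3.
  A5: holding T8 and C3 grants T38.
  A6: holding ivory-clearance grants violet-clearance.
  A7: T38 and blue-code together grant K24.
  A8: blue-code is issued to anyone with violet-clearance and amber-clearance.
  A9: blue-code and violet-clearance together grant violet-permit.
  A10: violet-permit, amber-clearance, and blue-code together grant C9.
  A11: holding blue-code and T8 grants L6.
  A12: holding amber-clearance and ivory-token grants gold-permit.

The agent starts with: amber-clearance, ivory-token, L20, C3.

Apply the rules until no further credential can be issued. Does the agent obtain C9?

Holding amber-clearance and ivory-token grants gold-permit (A12).
Holding amber-clearance, gold-permit, and C3 grants ivory-clearance (A1).
Holding ivory-clearance grants violet-clearance (A6).
Holding violet-clearance and amber-clearance grants blue-code (A8).
Holding blue-code and violet-clearance grants violet-permit (A9).
Holding violet-permit, amber-clearance, and blue-code grants C9 (A10).

Yes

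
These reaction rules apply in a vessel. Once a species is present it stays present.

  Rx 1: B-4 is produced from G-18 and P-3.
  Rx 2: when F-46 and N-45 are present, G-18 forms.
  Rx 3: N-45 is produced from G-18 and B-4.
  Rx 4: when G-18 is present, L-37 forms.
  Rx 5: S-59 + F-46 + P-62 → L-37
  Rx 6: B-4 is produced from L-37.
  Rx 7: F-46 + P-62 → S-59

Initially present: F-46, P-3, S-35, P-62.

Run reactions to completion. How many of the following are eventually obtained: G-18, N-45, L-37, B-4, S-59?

3

F-46 and P-62 present → S-59 forms (Rx 7).
S-59, F-46, and P-62 present → L-37 forms (Rx 5).
L-37 present → B-4 forms (Rx 6).
G-18 would need F-46 and N-45 (Rx 2), but N-45 never forms.
N-45 would need G-18 and B-4 (Rx 3), but G-18 never forms.
L-37: reached.
B-4: reached.
S-59: reached.
Reached: L-37, B-4, and S-59 — 3 of the 5.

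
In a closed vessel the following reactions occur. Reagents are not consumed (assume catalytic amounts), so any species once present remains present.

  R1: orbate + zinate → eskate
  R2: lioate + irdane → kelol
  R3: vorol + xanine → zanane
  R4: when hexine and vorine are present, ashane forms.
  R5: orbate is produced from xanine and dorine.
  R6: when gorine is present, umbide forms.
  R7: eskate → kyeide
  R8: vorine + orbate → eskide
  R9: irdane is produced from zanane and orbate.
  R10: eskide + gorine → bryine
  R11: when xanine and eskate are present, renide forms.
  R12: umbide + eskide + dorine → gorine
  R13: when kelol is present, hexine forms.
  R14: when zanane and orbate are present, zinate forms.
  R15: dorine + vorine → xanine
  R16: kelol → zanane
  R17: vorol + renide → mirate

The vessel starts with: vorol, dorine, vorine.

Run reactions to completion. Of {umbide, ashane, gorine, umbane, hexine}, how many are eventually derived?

umbide would need gorine (R6), but gorine never forms.
ashane would need hexine and vorine (R4), but hexine never forms.
gorine would need umbide, eskide, and dorine (R12), but umbide never forms.
No rule produces umbane, and it is not given.
hexine would need kelol (R13), but kelol never forms.
None of the 5 are reached.

0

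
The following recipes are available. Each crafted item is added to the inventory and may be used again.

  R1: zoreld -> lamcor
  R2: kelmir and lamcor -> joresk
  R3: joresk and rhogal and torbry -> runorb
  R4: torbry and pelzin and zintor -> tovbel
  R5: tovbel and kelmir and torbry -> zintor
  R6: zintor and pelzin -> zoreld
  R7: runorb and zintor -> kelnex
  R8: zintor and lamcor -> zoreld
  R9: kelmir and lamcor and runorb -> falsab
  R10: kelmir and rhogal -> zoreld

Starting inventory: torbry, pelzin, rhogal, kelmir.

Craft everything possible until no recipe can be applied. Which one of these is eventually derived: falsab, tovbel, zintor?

falsab

Using R10, kelmir and rhogal make zoreld.
Using R1, zoreld makes lamcor.
kelmir and lamcor -> joresk (R2).
Using R3, joresk, rhogal, and torbry make runorb.
Using R9, kelmir, lamcor, and runorb make falsab.
tovbel would need torbry, pelzin, and zintor (R4), but zintor is never obtained. zintor would need tovbel, kelmir, and torbry (R5), but tovbel is never obtained.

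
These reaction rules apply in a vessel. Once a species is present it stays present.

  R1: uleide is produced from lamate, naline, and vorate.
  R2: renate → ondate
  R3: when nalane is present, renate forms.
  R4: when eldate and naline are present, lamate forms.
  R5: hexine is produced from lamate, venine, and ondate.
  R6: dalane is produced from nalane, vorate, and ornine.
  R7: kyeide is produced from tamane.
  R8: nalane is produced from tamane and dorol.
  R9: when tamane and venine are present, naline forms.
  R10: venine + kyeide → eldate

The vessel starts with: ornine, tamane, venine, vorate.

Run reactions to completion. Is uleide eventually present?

tamane and venine present → naline forms (R9).
tamane present → kyeide forms (R7).
venine and kyeide present → eldate forms (R10).
eldate and naline present → lamate forms (R4).
lamate, naline, and vorate present → uleide forms (R1).

Yes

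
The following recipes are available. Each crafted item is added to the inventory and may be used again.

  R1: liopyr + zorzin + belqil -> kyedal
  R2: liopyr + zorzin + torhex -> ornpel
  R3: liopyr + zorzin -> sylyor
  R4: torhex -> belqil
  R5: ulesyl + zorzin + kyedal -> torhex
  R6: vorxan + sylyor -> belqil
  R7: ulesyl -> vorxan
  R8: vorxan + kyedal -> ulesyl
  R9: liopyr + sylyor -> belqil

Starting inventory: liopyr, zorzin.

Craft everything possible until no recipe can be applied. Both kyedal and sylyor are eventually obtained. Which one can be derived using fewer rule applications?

sylyor: Using R3, liopyr and zorzin make sylyor. [1 rule application]
kyedal: Using R3, liopyr and zorzin make sylyor. liopyr + sylyor -> belqil (R9). Using R1, liopyr, zorzin, and belqil make kyedal. [3 rule applications]
sylyor needs fewer.

sylyor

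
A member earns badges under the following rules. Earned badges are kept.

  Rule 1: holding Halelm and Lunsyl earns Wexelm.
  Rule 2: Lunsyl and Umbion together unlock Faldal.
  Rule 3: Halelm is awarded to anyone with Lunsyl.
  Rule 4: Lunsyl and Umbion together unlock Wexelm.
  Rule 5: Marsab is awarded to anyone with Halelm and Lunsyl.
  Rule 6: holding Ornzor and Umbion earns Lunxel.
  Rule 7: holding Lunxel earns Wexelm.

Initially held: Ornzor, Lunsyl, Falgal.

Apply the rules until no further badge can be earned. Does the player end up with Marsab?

With Lunsyl, Halelm is earned (Rule 3).
With Halelm and Lunsyl, Marsab is earned (Rule 5).

Yes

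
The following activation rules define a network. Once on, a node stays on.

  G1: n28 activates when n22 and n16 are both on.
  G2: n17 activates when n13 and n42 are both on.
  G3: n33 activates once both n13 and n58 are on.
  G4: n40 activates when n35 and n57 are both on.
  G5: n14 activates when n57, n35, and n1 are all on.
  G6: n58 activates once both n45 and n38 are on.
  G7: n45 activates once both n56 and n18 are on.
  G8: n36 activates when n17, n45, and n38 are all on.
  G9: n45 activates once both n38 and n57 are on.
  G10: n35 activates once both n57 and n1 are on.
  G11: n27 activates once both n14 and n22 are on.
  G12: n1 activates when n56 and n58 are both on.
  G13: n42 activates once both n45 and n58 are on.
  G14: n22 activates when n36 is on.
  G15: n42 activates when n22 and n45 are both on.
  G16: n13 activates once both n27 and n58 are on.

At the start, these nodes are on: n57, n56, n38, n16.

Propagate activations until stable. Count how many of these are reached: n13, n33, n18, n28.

n13 would need n27 and n58 (G16), but n27 never turns on.
n33 would need n13 and n58 (G3), but n13 never turns on.
No rule produces n18, and it is not given.
n28 would need n22 and n16 (G1), but n22 never turns on.
None of the 4 are reached.

0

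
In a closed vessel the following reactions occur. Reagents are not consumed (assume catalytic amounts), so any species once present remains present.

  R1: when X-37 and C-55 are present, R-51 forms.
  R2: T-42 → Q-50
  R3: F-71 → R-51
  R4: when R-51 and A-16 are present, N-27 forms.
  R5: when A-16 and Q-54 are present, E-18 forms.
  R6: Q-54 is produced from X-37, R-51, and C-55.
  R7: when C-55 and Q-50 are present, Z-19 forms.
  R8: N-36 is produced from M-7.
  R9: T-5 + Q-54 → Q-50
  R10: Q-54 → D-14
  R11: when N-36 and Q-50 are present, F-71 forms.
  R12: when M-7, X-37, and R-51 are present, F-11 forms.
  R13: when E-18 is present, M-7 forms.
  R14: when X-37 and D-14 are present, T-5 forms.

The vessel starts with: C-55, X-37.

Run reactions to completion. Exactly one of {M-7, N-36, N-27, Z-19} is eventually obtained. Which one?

X-37 and C-55 present → R-51 forms (R1).
X-37, R-51, and C-55 present → Q-54 forms (R6).
Q-54 present → D-14 forms (R10).
X-37 and D-14 present → T-5 forms (R14).
T-5 and Q-54 present → Q-50 forms (R9).
C-55 and Q-50 present → Z-19 forms (R7).
M-7 would need E-18 (R13), but E-18 never forms. N-36 would need M-7 (R8), but M-7 never forms. N-27 would need R-51 and A-16 (R4), but A-16 never forms.

Z-19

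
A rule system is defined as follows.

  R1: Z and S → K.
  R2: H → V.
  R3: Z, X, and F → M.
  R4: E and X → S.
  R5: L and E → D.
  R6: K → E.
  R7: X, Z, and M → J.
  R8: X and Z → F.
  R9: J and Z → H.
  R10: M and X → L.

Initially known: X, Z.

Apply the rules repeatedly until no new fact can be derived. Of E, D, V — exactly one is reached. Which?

V

X and Z hold, so F follows (R8).
Z, X, and F hold, so M follows (R3).
From X, Z, and M, R7 gives J.
J and Z hold, so H follows (R9).
From H, R2 gives V.
D would need L and E (R5), but E is never established. E would need K (R6), but K is never established.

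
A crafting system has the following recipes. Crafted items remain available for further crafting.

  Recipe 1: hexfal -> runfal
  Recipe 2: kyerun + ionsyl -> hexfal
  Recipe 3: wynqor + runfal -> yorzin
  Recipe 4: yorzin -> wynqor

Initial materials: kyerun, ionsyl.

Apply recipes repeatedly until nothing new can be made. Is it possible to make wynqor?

wynqor would need yorzin (Recipe 4), but yorzin is never obtained.

No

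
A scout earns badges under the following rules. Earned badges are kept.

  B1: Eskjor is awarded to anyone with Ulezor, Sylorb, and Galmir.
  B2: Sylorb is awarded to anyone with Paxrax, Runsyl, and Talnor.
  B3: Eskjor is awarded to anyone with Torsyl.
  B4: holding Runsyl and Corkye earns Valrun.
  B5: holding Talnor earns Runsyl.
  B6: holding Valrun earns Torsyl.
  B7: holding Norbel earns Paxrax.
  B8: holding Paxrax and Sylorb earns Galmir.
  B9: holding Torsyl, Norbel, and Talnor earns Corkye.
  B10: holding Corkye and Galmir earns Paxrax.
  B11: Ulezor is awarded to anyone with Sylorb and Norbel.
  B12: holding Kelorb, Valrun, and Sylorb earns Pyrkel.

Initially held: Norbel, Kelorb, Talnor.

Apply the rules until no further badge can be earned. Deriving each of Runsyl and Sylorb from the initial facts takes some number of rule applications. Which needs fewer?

Runsyl: With Talnor, Runsyl is earned (B5). [1 rule application]
Sylorb: With Talnor, Runsyl is earned (B5). With Norbel, Paxrax is earned (B7). With Paxrax, Runsyl, and Talnor, Sylorb is earned (B2). [3 rule applications]
Runsyl needs fewer.

Runsyl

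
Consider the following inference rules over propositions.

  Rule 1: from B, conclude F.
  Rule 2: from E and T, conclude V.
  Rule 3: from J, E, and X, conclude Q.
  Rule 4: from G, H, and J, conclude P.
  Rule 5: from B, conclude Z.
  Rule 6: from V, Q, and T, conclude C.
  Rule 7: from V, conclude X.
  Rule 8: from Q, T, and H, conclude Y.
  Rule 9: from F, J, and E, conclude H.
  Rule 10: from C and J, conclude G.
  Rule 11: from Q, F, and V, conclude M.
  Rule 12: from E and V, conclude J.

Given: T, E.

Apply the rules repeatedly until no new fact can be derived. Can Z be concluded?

Z would need B (Rule 5), but B is never established.

No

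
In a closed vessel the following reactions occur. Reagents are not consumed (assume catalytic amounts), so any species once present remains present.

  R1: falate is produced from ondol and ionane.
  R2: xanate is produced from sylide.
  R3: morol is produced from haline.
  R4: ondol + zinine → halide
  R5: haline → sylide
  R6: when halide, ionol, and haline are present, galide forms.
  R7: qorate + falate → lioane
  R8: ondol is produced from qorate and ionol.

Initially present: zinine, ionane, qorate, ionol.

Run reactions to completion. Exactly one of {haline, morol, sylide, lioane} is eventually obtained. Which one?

lioane

qorate and ionol present → ondol forms (R8).
ondol and ionane present → falate forms (R1).
qorate and falate present → lioane forms (R7).
No rule produces haline, and it is not given. morol would need haline (R3), but haline never forms. sylide would need haline (R5), but haline never forms.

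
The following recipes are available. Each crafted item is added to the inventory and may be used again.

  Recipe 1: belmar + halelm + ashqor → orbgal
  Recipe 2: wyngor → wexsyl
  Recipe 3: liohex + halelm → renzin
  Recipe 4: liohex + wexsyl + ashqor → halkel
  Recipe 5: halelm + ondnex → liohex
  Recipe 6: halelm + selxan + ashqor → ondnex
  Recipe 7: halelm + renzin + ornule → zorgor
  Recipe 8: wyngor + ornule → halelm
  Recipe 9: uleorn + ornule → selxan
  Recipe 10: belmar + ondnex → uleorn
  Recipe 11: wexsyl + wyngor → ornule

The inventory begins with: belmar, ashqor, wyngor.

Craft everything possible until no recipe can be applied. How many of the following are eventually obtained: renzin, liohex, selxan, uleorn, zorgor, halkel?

renzin would need liohex and halelm (Recipe 3), but liohex is never obtained.
liohex would need halelm and ondnex (Recipe 5), but ondnex is never obtained.
selxan would need uleorn and ornule (Recipe 9), but uleorn is never obtained.
uleorn would need belmar and ondnex (Recipe 10), but ondnex is never obtained.
zorgor would need halelm, renzin, and ornule (Recipe 7), but renzin is never obtained.
halkel would need liohex, wexsyl, and ashqor (Recipe 4), but liohex is never obtained.
None of the 6 are reached.

0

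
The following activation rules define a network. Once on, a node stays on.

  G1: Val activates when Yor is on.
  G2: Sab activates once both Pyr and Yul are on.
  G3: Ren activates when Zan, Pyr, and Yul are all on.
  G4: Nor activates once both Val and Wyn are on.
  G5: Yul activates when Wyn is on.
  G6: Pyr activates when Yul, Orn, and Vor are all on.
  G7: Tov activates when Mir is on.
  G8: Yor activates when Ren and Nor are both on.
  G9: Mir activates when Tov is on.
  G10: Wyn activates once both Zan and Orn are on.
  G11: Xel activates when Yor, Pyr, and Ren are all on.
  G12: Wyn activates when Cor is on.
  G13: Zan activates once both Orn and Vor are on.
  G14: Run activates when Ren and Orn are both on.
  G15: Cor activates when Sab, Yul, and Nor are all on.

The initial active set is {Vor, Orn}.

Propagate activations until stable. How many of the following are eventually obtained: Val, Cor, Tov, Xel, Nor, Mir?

0

Val would need Yor (G1), but Yor never turns on.
Cor would need Sab, Yul, and Nor (G15), but Nor never turns on.
Tov would need Mir (G7), but Mir never turns on.
Xel would need Yor, Pyr, and Ren (G11), but Yor never turns on.
Nor would need Val and Wyn (G4), but Val never turns on.
Mir would need Tov (G9), but Tov never turns on.
None of the 6 are reached.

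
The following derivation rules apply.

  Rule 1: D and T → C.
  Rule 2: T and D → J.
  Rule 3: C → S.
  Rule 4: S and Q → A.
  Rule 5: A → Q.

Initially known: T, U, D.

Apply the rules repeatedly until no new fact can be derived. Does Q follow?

No

Q would need A (Rule 5), but A is never established.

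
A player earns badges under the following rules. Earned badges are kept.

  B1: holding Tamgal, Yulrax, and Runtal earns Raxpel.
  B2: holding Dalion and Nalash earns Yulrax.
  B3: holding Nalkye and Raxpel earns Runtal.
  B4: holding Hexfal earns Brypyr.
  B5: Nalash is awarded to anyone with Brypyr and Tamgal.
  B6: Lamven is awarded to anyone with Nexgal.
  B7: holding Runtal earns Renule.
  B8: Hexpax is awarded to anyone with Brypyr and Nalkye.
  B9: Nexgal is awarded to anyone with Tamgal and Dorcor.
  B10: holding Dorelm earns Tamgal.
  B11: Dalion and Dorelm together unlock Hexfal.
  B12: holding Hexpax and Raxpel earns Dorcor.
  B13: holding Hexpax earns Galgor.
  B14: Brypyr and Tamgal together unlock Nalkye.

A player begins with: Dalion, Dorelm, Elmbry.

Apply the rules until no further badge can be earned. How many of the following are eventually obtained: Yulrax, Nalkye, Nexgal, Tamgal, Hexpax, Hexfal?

With Dalion and Dorelm, Hexfal is earned (B11).
With Dorelm, Tamgal is earned (B10).
With Hexfal, Brypyr is earned (B4).
With Brypyr and Tamgal, Nalkye is earned (B14).
With Brypyr and Tamgal, Nalash is earned (B5).
With Dalion and Nalash, Yulrax is earned (B2).
With Brypyr and Nalkye, Hexpax is earned (B8).
Yulrax: reached.
Nalkye: reached.
Nexgal would need Tamgal and Dorcor (B9), but Dorcor is never earned.
Tamgal: reached.
Hexpax: reached.
Hexfal: reached.
Reached: Yulrax, Nalkye, Tamgal, Hexpax, and Hexfal — 5 of the 6.

5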